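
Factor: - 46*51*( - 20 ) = 46920 = 2^3*3^1*5^1*17^1*23^1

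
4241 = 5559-1318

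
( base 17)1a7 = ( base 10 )466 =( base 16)1d2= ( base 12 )32A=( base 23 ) K6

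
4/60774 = 2/30387 = 0.00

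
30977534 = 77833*398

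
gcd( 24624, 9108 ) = 36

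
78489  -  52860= 25629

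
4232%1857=518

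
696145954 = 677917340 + 18228614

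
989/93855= 989/93855 = 0.01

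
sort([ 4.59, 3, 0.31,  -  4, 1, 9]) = [- 4,0.31,1, 3, 4.59,9 ]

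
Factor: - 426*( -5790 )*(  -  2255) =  - 2^2*3^2 * 5^2*11^1 * 41^1*71^1*193^1 = -  5562047700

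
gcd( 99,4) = 1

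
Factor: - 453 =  - 3^1 * 151^1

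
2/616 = 1/308 = 0.00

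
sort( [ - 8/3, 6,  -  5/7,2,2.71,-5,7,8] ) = [-5, - 8/3,-5/7,2, 2.71,  6,7,8 ]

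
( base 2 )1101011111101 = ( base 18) 135F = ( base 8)15375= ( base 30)7k9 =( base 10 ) 6909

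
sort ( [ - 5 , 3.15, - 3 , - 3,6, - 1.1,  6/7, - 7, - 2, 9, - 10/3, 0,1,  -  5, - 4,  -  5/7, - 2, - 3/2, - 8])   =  [ - 8, - 7,- 5, - 5,-4, - 10/3, - 3, - 3,  -  2,-2,-3/2,-1.1, - 5/7,0, 6/7,1, 3.15,6, 9 ] 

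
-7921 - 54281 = - 62202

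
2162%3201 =2162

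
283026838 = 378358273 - 95331435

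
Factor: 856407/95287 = 3^1 * 95287^( - 1)*285469^1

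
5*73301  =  366505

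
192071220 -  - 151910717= 343981937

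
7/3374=1/482 = 0.00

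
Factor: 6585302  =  2^1 * 383^1*8597^1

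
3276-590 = 2686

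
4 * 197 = 788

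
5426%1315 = 166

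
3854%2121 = 1733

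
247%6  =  1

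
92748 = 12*7729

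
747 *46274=34566678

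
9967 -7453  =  2514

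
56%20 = 16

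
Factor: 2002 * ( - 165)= -2^1*3^1 * 5^1*7^1  *11^2* 13^1 = - 330330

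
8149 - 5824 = 2325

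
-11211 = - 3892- 7319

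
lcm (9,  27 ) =27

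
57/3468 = 19/1156 = 0.02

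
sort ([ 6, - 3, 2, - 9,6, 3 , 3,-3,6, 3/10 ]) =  [ - 9, - 3, - 3,3/10,2, 3  ,  3, 6 , 6, 6]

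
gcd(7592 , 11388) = 3796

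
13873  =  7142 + 6731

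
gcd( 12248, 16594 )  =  2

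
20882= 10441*2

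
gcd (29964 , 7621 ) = 1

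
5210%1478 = 776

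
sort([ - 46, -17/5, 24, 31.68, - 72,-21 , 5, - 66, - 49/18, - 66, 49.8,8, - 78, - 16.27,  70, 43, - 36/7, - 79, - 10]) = [ - 79, - 78, - 72,- 66, - 66, -46, - 21, - 16.27,  -  10, - 36/7,- 17/5,- 49/18 , 5, 8, 24,31.68 , 43, 49.8,70]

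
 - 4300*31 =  - 133300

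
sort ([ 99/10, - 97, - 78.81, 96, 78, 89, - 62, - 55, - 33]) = [ - 97, - 78.81, - 62, - 55,  -  33,  99/10, 78,89, 96]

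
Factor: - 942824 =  - 2^3*67^1 * 1759^1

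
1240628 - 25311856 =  -24071228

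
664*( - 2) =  - 1328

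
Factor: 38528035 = 5^1*7^1*13^1*17^2*293^1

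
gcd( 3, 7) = 1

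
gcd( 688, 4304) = 16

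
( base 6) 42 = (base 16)1A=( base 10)26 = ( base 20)16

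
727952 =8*90994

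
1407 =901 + 506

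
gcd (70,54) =2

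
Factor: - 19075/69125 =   -  109/395  =  - 5^(-1 )*79^( - 1 )*109^1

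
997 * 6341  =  6321977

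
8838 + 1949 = 10787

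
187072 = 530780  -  343708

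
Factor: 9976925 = 5^2 *7^1*47^1*1213^1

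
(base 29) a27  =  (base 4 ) 2010123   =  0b10000100011011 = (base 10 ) 8475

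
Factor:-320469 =-3^1*106823^1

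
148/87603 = 148/87603 = 0.00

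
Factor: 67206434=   2^1 * 33603217^1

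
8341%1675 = 1641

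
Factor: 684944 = 2^4*13^1*37^1*89^1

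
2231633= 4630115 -2398482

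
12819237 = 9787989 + 3031248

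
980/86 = 11 + 17/43= 11.40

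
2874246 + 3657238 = 6531484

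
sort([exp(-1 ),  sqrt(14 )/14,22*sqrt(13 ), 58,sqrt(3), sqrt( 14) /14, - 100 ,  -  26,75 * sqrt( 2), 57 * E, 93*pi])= [  -  100, - 26,  sqrt( 14)/14, sqrt( 14 ) /14,exp ( - 1 ), sqrt( 3),58,  22* sqrt ( 13 ),75 * sqrt ( 2 ), 57 *E , 93*pi]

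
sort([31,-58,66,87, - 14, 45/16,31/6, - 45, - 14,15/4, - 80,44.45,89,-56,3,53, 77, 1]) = [ - 80, - 58, - 56, - 45, - 14 ,- 14,1,45/16 , 3,  15/4,31/6,31,44.45,53,  66,77, 87,89 ] 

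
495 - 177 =318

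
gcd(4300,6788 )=4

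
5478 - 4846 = 632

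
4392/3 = 1464 =1464.00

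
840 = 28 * 30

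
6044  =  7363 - 1319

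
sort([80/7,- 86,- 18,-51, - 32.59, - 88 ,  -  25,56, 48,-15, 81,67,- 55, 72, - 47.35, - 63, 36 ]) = [ - 88, - 86,  -  63, - 55,-51, - 47.35, - 32.59,-25,  -  18, - 15, 80/7,36, 48, 56, 67, 72, 81 ] 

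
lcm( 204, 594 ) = 20196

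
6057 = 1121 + 4936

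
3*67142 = 201426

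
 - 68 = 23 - 91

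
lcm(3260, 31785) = 127140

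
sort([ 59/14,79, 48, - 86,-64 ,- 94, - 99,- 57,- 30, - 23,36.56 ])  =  [ - 99,-94, - 86, - 64, - 57, - 30,-23 , 59/14,36.56,48, 79 ]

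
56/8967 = 8/1281 = 0.01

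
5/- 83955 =-1/16791 = -0.00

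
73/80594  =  73/80594=0.00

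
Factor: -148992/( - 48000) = 388/125 = 2^2*5^(- 3)*97^1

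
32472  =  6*5412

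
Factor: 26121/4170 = 2^ ( - 1 )*5^( - 1 ) *139^(-1)*8707^1=8707/1390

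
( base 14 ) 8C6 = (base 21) 3JK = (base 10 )1742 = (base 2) 11011001110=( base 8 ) 3316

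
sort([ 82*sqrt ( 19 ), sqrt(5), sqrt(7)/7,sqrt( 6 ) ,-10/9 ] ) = [-10/9, sqrt( 7 ) /7 , sqrt( 5 ), sqrt(6 ), 82*sqrt ( 19) ] 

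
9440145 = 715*13203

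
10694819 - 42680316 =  - 31985497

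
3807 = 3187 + 620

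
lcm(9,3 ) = 9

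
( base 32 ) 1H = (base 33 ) 1g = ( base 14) 37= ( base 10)49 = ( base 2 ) 110001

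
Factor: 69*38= 2^1 * 3^1*19^1*23^1 = 2622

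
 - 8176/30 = -273 +7/15= -  272.53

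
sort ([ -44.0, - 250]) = [-250,-44.0]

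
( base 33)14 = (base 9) 41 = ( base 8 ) 45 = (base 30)17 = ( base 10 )37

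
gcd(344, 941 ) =1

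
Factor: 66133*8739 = 3^2*41^1*971^1*1613^1 = 577936287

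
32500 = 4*8125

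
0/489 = 0 = 0.00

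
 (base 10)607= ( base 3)211111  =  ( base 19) 1CI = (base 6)2451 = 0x25f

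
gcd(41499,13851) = 27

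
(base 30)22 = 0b111110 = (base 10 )62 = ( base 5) 222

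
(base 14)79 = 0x6b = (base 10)107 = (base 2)1101011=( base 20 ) 57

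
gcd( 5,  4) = 1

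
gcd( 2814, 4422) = 402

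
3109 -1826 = 1283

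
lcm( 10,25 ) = 50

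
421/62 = 6+49/62=6.79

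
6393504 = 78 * 81968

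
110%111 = 110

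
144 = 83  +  61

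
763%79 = 52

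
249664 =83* 3008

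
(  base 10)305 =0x131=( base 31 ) 9q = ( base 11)258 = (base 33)98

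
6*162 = 972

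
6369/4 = 1592+1/4  =  1592.25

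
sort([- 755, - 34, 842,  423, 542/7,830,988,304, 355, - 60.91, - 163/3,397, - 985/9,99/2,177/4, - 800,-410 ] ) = [ -800, - 755, - 410, - 985/9,  -  60.91, - 163/3, - 34,177/4,99/2,542/7,304,355, 397, 423,830, 842 , 988 ] 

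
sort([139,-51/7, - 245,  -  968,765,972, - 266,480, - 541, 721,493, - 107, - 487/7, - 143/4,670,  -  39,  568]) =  [ - 968, - 541, - 266, - 245, - 107, - 487/7,-39,- 143/4,-51/7,139 , 480,493,568,670,721, 765, 972 ]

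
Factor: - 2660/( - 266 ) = 10 = 2^1*5^1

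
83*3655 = 303365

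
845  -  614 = 231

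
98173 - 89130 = 9043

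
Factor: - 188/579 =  - 2^2*3^( - 1 )*47^1* 193^( - 1 )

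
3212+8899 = 12111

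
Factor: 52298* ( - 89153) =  - 4662523594 =- 2^1*79^1*331^1*89153^1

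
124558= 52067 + 72491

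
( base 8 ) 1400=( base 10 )768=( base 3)1001110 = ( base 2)1100000000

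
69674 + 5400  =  75074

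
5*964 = 4820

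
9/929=9/929 =0.01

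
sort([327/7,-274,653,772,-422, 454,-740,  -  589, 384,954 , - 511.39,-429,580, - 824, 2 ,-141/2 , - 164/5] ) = [-824  , -740, - 589,-511.39, - 429, - 422,  -  274,-141/2, - 164/5,2,327/7,384,454,580,653,772, 954]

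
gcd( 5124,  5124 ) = 5124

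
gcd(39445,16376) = 23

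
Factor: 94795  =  5^1 *18959^1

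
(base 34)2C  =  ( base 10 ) 80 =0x50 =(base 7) 143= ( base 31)2i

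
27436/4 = 6859 = 6859.00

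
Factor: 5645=5^1*1129^1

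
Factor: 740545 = 5^1*13^1 * 11393^1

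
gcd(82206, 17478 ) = 18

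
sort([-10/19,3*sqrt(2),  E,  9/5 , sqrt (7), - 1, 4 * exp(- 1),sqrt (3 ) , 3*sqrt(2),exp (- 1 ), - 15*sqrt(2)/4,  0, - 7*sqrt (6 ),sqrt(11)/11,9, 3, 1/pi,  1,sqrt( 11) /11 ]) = [-7* sqrt( 6 ), - 15*sqrt(2) /4, - 1,  -  10/19,0,sqrt(11)/11,sqrt( 11) /11 , 1/pi , exp( - 1),1,  4*exp(-1),sqrt(3 ),9/5,sqrt (7 ), E, 3, 3 * sqrt(2 ),3 * sqrt( 2) , 9] 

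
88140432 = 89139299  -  998867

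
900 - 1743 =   -  843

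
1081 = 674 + 407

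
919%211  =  75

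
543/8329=543/8329 = 0.07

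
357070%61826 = 47940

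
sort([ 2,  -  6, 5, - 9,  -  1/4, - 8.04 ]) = [ - 9,-8.04, - 6,-1/4 , 2, 5]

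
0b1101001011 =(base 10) 843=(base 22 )1g7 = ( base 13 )4cb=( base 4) 31023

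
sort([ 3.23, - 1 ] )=[ - 1,  3.23] 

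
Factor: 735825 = 3^1*5^2 * 9811^1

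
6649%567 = 412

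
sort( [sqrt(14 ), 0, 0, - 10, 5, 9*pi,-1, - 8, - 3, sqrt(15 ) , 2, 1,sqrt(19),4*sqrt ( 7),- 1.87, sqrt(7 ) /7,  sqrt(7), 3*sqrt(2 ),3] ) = [ - 10, - 8, - 3,-1.87, - 1, 0,0, sqrt(7 )/7, 1,2,sqrt( 7), 3,sqrt( 14), sqrt(15 ), 3*sqrt(2 ),sqrt(19), 5,  4*sqrt(7), 9*pi]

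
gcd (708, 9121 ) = 1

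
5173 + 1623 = 6796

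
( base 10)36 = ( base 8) 44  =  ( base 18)20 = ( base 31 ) 15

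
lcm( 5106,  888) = 20424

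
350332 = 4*87583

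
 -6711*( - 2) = 13422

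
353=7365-7012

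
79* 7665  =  605535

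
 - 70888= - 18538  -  52350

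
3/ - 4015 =  -  3/4015= - 0.00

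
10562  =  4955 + 5607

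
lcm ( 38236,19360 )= 1529440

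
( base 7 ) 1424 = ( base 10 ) 557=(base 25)m7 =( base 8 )1055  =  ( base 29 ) j6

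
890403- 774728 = 115675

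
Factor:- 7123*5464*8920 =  - 347167042240 = - 2^6*5^1*17^1 * 223^1 * 419^1*683^1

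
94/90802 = 47/45401 = 0.00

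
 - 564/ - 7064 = 141/1766= 0.08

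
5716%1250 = 716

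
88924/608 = 146  +  39/152 = 146.26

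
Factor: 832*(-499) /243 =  - 2^6*3^ ( - 5 ) *13^1*499^1 = - 415168/243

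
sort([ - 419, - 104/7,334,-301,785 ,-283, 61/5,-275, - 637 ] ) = [ - 637 ,-419, - 301, -283,-275, - 104/7,61/5,334,785 ] 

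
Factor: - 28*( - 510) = 14280 = 2^3*3^1*5^1*7^1*17^1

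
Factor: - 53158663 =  - 769^1*69127^1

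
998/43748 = 499/21874 = 0.02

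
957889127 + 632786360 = 1590675487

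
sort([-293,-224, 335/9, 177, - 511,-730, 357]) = [ - 730,  -  511, - 293,  -  224, 335/9,177 , 357]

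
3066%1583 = 1483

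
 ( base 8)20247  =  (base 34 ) 77t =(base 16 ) 20A7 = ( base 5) 231414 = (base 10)8359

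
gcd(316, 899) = 1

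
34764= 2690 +32074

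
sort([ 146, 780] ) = [ 146,780]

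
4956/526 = 9 +111/263 = 9.42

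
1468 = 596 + 872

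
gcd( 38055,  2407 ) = 1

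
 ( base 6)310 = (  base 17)6c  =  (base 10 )114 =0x72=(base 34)3C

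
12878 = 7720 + 5158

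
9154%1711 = 599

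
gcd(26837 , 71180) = 1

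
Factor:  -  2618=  - 2^1*7^1*11^1*17^1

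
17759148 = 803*22116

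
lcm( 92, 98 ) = 4508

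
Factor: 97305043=11^1*337^1*26249^1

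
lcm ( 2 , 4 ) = 4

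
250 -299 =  - 49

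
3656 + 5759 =9415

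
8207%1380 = 1307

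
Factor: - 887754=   - 2^1 * 3^1*7^1 * 23^1*919^1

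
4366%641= 520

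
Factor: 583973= 13^1*29^1*1549^1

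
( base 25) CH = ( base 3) 102202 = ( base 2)100111101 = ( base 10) 317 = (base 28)B9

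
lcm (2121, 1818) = 12726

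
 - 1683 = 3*( - 561) 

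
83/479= 83/479 = 0.17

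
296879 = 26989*11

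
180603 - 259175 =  - 78572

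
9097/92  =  9097/92 =98.88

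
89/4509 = 89/4509 = 0.02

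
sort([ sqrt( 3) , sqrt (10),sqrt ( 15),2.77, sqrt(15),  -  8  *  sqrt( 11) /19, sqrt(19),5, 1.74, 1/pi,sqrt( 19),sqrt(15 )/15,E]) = [ - 8*sqrt(11)/19, sqrt(15) /15,  1/pi,sqrt( 3),1.74,E,2.77 , sqrt( 10), sqrt(15),  sqrt ( 15 ), sqrt(19),  sqrt( 19) , 5 ] 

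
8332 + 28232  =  36564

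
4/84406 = 2/42203 = 0.00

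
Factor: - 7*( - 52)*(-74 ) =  - 26936 = - 2^3*7^1*13^1*37^1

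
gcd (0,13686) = 13686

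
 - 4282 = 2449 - 6731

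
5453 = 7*779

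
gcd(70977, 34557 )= 3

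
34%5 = 4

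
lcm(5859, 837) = 5859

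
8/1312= 1/164 = 0.01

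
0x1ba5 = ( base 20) hdh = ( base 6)52433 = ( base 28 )90l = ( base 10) 7077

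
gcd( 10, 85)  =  5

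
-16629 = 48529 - 65158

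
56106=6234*9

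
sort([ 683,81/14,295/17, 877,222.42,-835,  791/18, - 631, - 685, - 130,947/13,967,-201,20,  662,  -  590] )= [-835, - 685, - 631,- 590,-201, - 130,81/14,295/17, 20, 791/18, 947/13,222.42,662, 683,877,967]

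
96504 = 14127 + 82377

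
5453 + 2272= 7725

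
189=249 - 60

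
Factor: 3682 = 2^1*7^1 * 263^1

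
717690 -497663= 220027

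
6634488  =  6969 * 952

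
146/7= 146/7 = 20.86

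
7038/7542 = 391/419 = 0.93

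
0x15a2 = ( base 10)5538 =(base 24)9ei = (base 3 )21121010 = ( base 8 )12642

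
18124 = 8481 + 9643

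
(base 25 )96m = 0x16A5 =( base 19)g12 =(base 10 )5797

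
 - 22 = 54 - 76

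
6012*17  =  102204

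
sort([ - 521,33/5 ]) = [ - 521, 33/5]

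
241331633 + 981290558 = 1222622191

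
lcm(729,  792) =64152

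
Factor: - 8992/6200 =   -  2^2*5^( - 2)*31^( - 1 )*281^1 = - 1124/775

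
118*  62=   7316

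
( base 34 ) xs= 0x47E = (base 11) 956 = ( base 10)1150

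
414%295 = 119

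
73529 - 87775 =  - 14246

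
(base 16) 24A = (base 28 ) KQ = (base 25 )nb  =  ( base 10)586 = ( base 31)is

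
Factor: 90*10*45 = 2^2*3^4*5^3 = 40500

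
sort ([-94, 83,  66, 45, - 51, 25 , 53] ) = [-94, - 51, 25,45, 53,66, 83] 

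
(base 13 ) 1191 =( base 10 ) 2484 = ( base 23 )4g0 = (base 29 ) 2RJ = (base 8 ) 4664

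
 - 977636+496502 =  - 481134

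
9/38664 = 1/4296 = 0.00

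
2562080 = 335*7648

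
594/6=99=99.00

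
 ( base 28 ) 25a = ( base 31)1OD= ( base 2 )11010110110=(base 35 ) 1e3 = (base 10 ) 1718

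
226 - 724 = -498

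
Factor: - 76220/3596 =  - 5^1 * 29^ (-1)*31^(  -  1) * 37^1*103^1 = - 19055/899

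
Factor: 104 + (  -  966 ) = -2^1*431^1=- 862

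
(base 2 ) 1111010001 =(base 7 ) 2564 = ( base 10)977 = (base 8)1721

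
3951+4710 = 8661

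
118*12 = 1416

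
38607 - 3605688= - 3567081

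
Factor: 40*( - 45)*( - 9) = 16200 =2^3*3^4*5^2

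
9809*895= 8779055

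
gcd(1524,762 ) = 762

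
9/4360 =9/4360 = 0.00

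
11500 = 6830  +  4670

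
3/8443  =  3/8443 = 0.00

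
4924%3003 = 1921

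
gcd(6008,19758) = 2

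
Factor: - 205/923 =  - 5^1  *  13^(  -  1 )*41^1 * 71^( - 1)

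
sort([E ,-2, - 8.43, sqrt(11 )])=[-8.43, - 2,E,sqrt (11) ] 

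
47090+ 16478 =63568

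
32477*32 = 1039264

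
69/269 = 69/269 = 0.26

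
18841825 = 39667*475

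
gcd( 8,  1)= 1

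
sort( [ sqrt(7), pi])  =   [ sqrt( 7),  pi]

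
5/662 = 5/662 = 0.01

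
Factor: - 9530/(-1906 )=5 = 5^1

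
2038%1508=530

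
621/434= 621/434  =  1.43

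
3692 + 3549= 7241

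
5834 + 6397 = 12231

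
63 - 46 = 17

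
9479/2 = 9479/2 = 4739.50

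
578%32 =2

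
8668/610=14+64/305 = 14.21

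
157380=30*5246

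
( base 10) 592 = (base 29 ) kc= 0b1001010000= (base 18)1EG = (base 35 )GW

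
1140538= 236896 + 903642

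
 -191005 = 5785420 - 5976425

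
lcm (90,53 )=4770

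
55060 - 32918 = 22142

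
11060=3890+7170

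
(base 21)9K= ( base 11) 180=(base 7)416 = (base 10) 209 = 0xd1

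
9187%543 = 499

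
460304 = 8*57538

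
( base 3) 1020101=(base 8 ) 1605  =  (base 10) 901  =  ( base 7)2425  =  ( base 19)298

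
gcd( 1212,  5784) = 12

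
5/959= 5/959= 0.01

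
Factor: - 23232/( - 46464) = 1/2 = 2^ ( - 1)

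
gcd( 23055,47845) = 5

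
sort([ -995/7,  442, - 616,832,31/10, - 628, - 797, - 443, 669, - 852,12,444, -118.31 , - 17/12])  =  [ - 852, - 797, - 628 , - 616, - 443 , -995/7, - 118.31, -17/12 , 31/10,12,442 , 444,669, 832]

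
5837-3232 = 2605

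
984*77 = 75768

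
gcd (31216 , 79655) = 1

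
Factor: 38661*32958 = 2^1*3^3 * 7^2 * 263^1*1831^1 = 1274189238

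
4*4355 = 17420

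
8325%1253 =807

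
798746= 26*30721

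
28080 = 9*3120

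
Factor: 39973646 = 2^1*3929^1*5087^1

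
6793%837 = 97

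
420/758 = 210/379 = 0.55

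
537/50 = 537/50 = 10.74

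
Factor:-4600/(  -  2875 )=2^3 * 5^( -1) = 8/5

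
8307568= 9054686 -747118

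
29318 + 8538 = 37856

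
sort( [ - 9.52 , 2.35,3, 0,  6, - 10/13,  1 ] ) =[ - 9.52,-10/13, 0, 1, 2.35, 3, 6 ] 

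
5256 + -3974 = 1282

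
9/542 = 9/542 = 0.02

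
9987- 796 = 9191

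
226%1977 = 226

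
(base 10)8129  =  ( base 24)e2h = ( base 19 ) 139G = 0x1FC1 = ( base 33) 7FB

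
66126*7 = 462882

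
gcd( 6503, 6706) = 7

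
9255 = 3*3085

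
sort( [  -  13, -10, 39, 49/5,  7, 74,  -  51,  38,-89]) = [-89,-51, - 13,-10,7, 49/5, 38,39, 74]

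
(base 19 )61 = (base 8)163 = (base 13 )8B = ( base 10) 115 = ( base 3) 11021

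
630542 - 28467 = 602075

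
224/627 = 224/627   =  0.36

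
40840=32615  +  8225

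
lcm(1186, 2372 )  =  2372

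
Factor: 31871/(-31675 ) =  - 4553/4525 = -5^(-2 ) * 29^1 * 157^1* 181^(-1 ) 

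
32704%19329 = 13375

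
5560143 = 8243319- 2683176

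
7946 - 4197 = 3749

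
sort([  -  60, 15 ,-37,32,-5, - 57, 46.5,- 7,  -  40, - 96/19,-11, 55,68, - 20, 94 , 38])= [ - 60, - 57, - 40, - 37,-20, - 11 ,-7, - 96/19, - 5,15,32, 38,46.5, 55,  68,94] 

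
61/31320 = 61/31320 = 0.00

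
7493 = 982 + 6511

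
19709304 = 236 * 83514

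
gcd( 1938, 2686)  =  34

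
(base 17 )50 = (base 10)85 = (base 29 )2r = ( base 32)2l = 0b1010101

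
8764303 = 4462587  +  4301716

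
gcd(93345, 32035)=5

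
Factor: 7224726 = 2^1*3^1 * 877^1 * 1373^1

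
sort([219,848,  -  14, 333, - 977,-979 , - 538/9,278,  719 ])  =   [  -  979,-977, - 538/9, - 14,219,278,333,719, 848 ]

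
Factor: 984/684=2^1* 3^(  -  1)*19^( - 1)*41^1 = 82/57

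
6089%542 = 127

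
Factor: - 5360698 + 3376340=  - 1984358 = -2^1*992179^1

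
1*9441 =9441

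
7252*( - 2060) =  - 14939120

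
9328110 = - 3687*( - 2530) 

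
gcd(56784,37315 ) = 1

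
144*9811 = 1412784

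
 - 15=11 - 26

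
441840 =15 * 29456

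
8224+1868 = 10092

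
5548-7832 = -2284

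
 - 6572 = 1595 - 8167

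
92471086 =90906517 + 1564569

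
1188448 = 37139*32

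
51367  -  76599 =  - 25232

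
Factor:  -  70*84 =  - 2^3*3^1 * 5^1*7^2 = - 5880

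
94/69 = 94/69=1.36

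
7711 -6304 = 1407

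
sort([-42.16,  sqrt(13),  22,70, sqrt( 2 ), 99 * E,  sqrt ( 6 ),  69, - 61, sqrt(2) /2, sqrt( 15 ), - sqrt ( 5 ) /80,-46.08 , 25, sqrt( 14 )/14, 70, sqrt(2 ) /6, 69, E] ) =[ - 61, - 46.08, - 42.16, - sqrt( 5) /80, sqrt(2)/6, sqrt(14)/14, sqrt ( 2 )/2, sqrt( 2 ),sqrt( 6),E,sqrt( 13 ), sqrt(15 ),22, 25, 69,69  ,  70, 70 , 99*E] 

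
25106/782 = 32 + 41/391  =  32.10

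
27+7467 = 7494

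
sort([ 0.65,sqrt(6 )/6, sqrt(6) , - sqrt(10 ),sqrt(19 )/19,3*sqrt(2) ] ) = [ - sqrt(10), sqrt(19)/19, sqrt( 6)/6, 0.65, sqrt(6 ),3*sqrt(2) ]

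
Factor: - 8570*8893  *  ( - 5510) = 419933685100 = 2^2*5^2*19^1*29^1*857^1*8893^1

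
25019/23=25019/23  =  1087.78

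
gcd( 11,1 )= 1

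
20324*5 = 101620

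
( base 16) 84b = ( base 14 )ab9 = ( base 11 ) 1660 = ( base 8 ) 4113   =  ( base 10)2123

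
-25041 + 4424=-20617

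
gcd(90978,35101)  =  1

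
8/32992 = 1/4124 =0.00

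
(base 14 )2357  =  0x1809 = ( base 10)6153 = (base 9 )8386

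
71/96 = 71/96 = 0.74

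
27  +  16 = 43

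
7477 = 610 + 6867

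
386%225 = 161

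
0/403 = 0 = 0.00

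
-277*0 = 0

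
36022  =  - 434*( - 83 )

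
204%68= 0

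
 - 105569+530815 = 425246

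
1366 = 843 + 523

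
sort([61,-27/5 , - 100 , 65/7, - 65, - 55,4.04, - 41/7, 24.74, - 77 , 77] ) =[ - 100, - 77 , - 65,- 55, - 41/7 , - 27/5 , 4.04, 65/7, 24.74, 61 , 77 ] 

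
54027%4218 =3411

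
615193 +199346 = 814539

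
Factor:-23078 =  - 2^1 * 11^1*1049^1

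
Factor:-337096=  - 2^3*29^1*1453^1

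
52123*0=0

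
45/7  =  45/7  =  6.43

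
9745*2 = 19490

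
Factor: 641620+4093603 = 4735223 = 37^1*127979^1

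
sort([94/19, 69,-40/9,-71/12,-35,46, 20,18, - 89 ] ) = [  -  89, - 35, - 71/12, - 40/9, 94/19, 18,20,46,69] 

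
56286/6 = 9381  =  9381.00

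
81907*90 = 7371630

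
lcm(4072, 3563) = 28504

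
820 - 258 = 562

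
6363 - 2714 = 3649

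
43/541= 43/541 = 0.08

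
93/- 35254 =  - 93/35254 = - 0.00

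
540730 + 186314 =727044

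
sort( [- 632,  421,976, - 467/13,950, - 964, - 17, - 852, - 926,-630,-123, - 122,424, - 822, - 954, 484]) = [ - 964,  -  954,- 926, - 852, - 822,  -  632,- 630, - 123, - 122,-467/13, - 17, 421 , 424,484,  950,976] 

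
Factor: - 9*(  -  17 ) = 3^2*17^1= 153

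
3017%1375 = 267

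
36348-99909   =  -63561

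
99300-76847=22453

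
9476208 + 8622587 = 18098795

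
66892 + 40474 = 107366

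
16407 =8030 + 8377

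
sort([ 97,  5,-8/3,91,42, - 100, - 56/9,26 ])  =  [ - 100,-56/9 ,-8/3,5,26,42, 91,97] 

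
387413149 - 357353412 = 30059737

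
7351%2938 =1475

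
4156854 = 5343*778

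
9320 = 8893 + 427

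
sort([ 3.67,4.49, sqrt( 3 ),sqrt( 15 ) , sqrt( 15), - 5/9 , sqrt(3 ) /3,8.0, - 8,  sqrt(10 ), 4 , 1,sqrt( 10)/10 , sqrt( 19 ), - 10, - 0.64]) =[ - 10, - 8,-0.64, - 5/9,  sqrt( 10)/10,  sqrt ( 3) /3,1, sqrt(3),  sqrt( 10 ),3.67, sqrt( 15),  sqrt(15 ),4, sqrt( 19), 4.49,  8.0 ]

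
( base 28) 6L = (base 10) 189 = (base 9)230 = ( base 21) 90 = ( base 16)bd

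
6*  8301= 49806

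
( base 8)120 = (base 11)73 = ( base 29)2m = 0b1010000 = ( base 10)80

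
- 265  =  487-752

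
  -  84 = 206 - 290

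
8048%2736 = 2576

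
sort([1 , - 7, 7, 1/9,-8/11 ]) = [ - 7,-8/11,1/9, 1,7 ] 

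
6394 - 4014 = 2380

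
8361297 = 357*23421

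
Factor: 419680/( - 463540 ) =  -2^3 * 7^( - 2)*11^( - 1 )*61^1 = - 488/539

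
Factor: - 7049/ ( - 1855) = 19/5 = 5^(-1)*19^1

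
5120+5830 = 10950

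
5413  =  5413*1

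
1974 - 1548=426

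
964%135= 19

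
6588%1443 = 816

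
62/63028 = 31/31514 = 0.00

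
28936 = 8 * 3617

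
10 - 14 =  - 4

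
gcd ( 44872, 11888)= 8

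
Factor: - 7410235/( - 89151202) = 2^(-1)*5^1*193^1 * 241^( - 1) * 1097^1*26423^( - 1 ) =1058605/12735886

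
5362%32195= 5362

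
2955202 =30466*97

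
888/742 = 1 + 73/371 = 1.20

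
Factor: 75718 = 2^1*17^2*131^1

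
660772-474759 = 186013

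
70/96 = 35/48 = 0.73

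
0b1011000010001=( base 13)2757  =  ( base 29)6kn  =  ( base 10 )5649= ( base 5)140044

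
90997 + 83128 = 174125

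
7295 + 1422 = 8717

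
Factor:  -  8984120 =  - 2^3*5^1*224603^1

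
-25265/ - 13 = 25265/13= 1943.46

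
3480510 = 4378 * 795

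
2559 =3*853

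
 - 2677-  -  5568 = 2891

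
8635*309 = 2668215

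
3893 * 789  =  3071577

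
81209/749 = 81209/749 = 108.42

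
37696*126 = 4749696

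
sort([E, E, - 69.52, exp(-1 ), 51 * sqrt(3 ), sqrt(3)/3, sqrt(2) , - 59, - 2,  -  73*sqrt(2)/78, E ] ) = [ - 69.52,-59,-2, - 73 *sqrt(2) /78, exp( - 1),sqrt(3)/3,sqrt( 2),  E, E, E,51*sqrt( 3) ] 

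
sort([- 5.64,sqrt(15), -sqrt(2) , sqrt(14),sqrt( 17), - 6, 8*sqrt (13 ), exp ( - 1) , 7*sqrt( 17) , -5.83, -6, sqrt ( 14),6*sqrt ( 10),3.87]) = [ - 6, - 6, -5.83,-5.64, - sqrt(2), exp( - 1 ) , sqrt(14),sqrt ( 14),3.87, sqrt(15),sqrt (17),6*sqrt( 10),8*sqrt( 13),7*sqrt( 17)]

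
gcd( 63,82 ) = 1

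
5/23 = 5/23 =0.22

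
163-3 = 160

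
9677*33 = 319341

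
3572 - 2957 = 615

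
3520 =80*44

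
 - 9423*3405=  - 32085315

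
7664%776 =680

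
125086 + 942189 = 1067275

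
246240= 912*270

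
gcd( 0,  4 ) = 4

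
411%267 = 144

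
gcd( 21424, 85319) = 13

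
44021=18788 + 25233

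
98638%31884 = 2986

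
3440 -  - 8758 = 12198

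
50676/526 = 96 + 90/263 = 96.34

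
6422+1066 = 7488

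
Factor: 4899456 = 2^7 * 3^2* 4253^1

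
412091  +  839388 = 1251479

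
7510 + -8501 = - 991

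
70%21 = 7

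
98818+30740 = 129558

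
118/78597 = 118/78597 = 0.00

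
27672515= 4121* 6715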